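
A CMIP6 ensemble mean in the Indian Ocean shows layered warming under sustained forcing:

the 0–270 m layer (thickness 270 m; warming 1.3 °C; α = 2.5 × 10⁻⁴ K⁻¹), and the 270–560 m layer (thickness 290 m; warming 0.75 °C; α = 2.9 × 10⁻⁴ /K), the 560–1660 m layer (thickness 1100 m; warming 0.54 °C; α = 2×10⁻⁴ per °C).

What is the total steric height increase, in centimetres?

Layer 1: 1.3 × 270 × 2.5×10⁻⁴ = 0.08775 m
Layer 2: 290 × 0.75 × 2.9×10⁻⁴ = 0.063075 m
0.54 × 1100 × 2×10⁻⁴ = 0.11880 m
Δh = 0.08775 + 0.063075 + 0.11880 = 0.269625 m

27 cm of thermosteric rise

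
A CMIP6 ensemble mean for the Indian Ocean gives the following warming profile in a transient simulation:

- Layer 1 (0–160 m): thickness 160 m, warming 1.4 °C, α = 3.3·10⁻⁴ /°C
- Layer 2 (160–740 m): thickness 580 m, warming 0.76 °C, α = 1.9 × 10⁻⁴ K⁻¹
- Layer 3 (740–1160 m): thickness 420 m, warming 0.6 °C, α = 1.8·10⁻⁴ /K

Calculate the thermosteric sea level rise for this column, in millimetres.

Δh ≈ 203 mm

3.3×10⁻⁴ × 160 × 1.4 = 0.07392 m
160–740 m: 580 × 1.9×10⁻⁴ × 0.76 = 0.083752 m
Layer 3: 0.6 × 1.8×10⁻⁴ × 420 = 0.04536 m
Δh = 0.07392 + 0.083752 + 0.04536 = 0.203032 m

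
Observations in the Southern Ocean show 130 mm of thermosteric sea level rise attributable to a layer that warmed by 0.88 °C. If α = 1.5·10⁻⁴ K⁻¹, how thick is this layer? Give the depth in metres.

985 m

H = Δh/(αΔT) = 0.13 / (1.5×10⁻⁴ × 0.88) ≈ 984.8 m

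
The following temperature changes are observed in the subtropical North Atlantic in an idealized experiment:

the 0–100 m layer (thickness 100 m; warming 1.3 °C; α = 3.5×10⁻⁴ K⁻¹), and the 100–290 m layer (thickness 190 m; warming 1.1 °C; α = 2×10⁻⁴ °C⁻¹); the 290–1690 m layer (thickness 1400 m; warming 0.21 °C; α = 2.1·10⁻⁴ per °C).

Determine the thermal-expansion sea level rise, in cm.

15 cm

0–100 m: 100 × 3.5×10⁻⁴ × 1.3 = 0.04550 m
100–290 m: 190 × 1.1 × 2×10⁻⁴ = 0.04180 m
2.1×10⁻⁴ × 1400 × 0.21 = 0.06174 m
Δh = 0.04550 + 0.04180 + 0.06174 = 0.14904 m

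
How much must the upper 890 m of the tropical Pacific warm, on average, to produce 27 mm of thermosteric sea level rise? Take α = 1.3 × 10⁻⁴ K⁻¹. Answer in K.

ΔT = Δh/(αH) = 0.027 / (1.3×10⁻⁴ × 890) ≈ 0.2334 K

about 0.23 K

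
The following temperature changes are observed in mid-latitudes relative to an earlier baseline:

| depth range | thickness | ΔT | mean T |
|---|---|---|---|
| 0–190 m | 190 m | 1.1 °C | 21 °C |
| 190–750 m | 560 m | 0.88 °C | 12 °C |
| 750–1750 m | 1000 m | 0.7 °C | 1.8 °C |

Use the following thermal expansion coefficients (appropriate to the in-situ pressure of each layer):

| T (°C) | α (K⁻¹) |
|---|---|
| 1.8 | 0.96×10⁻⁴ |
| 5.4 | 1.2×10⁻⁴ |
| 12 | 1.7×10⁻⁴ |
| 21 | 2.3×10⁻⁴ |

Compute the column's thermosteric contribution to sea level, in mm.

Δh = 199 mm

Layer 1 at 21 °C → α = 2.3×10⁻⁴ K⁻¹
Layer 2 at 12 °C → α = 1.7×10⁻⁴ K⁻¹
Layer 3 at 1.8 °C → α = 0.96×10⁻⁴ K⁻¹
Layer 1: 190 × 1.1 × 2.3×10⁻⁴ = 0.04807 m
560 × 0.88 × 1.7×10⁻⁴ = 0.083776 m
750–1750 m: 0.96×10⁻⁴ × 0.7 × 1000 = 0.06720 m
Δh = 0.04807 + 0.083776 + 0.06720 = 0.199046 m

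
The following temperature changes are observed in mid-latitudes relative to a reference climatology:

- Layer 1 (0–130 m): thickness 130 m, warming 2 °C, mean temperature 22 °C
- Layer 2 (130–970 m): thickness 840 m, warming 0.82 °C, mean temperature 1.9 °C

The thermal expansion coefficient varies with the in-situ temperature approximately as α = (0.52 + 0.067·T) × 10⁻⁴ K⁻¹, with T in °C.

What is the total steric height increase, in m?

Layer 1: α = (0.52 + 0.067×22)×10⁻⁴ = 1.994×10⁻⁴ K⁻¹
Layer 2: α = (0.52 + 0.067×1.9)×10⁻⁴ = 0.6473×10⁻⁴ K⁻¹
0–130 m: 130 × 1.994×10⁻⁴ × 2 = 0.051844 m
Layer 2: 0.82 × 840 × 0.6473×10⁻⁴ = 0.044586024 m
Δh = 0.051844 + 0.044586024 = 0.096430024 m

0.0964 m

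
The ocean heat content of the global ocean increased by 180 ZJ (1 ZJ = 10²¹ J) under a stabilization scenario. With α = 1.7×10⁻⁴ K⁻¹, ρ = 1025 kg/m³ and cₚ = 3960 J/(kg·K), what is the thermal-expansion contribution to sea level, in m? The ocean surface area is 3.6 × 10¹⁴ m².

Per unit area: Q = 180×10²¹ / (3.6×10¹⁴) = 5×10⁸ J/m²
Δh = αQ/(ρcₚ) = 1.7×10⁻⁴ × 5×10⁸ / (1025 × 3960) ≈ 0.020941 m

Δh = 0.0209 m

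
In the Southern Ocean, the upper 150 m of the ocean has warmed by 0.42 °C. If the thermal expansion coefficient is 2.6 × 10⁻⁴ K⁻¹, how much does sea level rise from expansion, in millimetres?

Δh ≈ 16.4 mm

Δh = αΔT·H = 2.6×10⁻⁴ × 0.42 × 150 = 0.01638 m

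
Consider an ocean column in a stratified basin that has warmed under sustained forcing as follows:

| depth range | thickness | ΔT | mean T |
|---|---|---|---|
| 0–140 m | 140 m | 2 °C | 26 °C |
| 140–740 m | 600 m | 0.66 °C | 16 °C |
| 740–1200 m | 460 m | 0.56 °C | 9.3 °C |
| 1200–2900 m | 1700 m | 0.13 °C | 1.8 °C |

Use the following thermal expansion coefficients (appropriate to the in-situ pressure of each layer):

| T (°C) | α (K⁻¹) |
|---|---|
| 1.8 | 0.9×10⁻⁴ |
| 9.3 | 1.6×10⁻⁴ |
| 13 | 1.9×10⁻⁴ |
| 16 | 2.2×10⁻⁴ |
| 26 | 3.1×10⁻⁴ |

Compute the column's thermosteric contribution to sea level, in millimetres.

240 mm

Layer 1 at 26 °C → α = 3.1×10⁻⁴ K⁻¹
Layer 2 at 16 °C → α = 2.2×10⁻⁴ K⁻¹
Layer 3 at 9.3 °C → α = 1.6×10⁻⁴ K⁻¹
Layer 4 at 1.8 °C → α = 0.9×10⁻⁴ K⁻¹
0–140 m: 140 × 2 × 3.1×10⁻⁴ = 0.08680 m
140–740 m: 2.2×10⁻⁴ × 0.66 × 600 = 0.08712 m
Layer 3: 1.6×10⁻⁴ × 0.56 × 460 = 0.041216 m
0.9×10⁻⁴ × 1700 × 0.13 = 0.01989 m
Δh = 0.08680 + 0.08712 + 0.041216 + 0.01989 = 0.235026 m ≈ 240 mm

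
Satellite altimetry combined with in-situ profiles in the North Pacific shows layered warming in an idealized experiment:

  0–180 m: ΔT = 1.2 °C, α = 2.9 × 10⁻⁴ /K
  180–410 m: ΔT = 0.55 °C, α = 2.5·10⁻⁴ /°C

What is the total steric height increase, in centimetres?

9.4 cm of thermosteric rise

1.2 × 180 × 2.9×10⁻⁴ = 0.06264 m
180–410 m: 2.5×10⁻⁴ × 230 × 0.55 = 0.031625 m
Δh = 0.06264 + 0.031625 = 0.094265 m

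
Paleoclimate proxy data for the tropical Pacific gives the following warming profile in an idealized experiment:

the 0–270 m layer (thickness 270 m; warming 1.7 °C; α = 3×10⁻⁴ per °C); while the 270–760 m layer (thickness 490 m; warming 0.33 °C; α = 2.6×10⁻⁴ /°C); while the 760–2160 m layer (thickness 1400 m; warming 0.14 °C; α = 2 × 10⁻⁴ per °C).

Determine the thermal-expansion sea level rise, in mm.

Layer 1: 1.7 × 3×10⁻⁴ × 270 = 0.13770 m
270–760 m: 490 × 2.6×10⁻⁴ × 0.33 = 0.042042 m
1400 × 0.14 × 2×10⁻⁴ = 0.03920 m
Δh = 0.13770 + 0.042042 + 0.03920 = 0.218942 m

Δh ≈ 220 mm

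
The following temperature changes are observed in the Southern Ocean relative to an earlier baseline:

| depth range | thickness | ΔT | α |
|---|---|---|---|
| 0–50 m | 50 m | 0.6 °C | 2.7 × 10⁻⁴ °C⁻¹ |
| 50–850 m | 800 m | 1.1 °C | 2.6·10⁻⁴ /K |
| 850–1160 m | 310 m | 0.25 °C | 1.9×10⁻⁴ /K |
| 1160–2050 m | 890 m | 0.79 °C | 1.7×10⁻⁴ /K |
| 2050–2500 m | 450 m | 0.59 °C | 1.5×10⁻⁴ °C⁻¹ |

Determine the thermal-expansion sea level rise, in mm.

0–50 m: 50 × 2.7×10⁻⁴ × 0.6 = 0.00810 m
50–850 m: 2.6×10⁻⁴ × 1.1 × 800 = 0.22880 m
850–1160 m: 0.25 × 310 × 1.9×10⁻⁴ = 0.014725 m
Layer 4: 0.79 × 1.7×10⁻⁴ × 890 = 0.119527 m
Layer 5: 1.5×10⁻⁴ × 450 × 0.59 = 0.039825 m
Δh = 0.00810 + 0.22880 + 0.014725 + 0.119527 + 0.039825 = 0.410977 m

Δh = 411 mm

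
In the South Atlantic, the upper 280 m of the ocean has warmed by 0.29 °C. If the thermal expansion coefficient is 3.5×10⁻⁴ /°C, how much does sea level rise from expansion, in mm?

Δh = αΔT·H = 3.5×10⁻⁴ × 0.29 × 280 = 0.02842 m

28.4 mm of thermosteric rise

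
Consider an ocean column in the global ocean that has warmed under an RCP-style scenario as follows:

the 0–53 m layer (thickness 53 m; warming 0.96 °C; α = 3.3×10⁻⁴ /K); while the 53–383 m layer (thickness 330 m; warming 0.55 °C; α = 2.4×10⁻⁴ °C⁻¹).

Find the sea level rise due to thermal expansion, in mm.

3.3×10⁻⁴ × 53 × 0.96 = 0.0167904 m
Layer 2: 0.55 × 330 × 2.4×10⁻⁴ = 0.04356 m
Δh = 0.0167904 + 0.04356 = 0.0603504 m ≈ 60.4 mm

about 60.4 mm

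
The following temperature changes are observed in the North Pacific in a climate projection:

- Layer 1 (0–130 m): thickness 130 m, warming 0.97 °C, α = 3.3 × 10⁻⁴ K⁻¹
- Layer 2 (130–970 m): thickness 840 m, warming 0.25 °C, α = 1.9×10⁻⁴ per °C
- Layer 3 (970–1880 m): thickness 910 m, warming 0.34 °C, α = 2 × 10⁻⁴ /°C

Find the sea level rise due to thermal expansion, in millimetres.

Layer 1: 3.3×10⁻⁴ × 130 × 0.97 = 0.041613 m
0.25 × 840 × 1.9×10⁻⁴ = 0.03990 m
0.34 × 910 × 2×10⁻⁴ = 0.06188 m
Δh = 0.041613 + 0.03990 + 0.06188 = 0.143393 m

140 mm of thermosteric rise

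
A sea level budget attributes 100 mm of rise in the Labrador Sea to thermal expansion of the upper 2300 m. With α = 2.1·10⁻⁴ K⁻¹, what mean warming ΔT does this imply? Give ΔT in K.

about 0.207 K

ΔT = Δh/(αH) = 0.1 / (2.1×10⁻⁴ × 2300) ≈ 0.2070 K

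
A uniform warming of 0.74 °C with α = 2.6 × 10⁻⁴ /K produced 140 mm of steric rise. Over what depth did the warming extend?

H = Δh/(αΔT) = 0.14 / (2.6×10⁻⁴ × 0.74) ≈ 727.7 m

about 730 m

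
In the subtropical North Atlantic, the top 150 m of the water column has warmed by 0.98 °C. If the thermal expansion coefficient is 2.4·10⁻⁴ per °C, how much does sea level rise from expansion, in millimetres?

35.3 mm

Δh = αΔT·H = 2.4×10⁻⁴ × 0.98 × 150 = 0.03528 m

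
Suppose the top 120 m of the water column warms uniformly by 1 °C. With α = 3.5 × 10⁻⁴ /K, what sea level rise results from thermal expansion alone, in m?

Δh = αΔT·H = 3.5×10⁻⁴ × 1 × 120 = 0.04200 m

0.0420 m of thermosteric rise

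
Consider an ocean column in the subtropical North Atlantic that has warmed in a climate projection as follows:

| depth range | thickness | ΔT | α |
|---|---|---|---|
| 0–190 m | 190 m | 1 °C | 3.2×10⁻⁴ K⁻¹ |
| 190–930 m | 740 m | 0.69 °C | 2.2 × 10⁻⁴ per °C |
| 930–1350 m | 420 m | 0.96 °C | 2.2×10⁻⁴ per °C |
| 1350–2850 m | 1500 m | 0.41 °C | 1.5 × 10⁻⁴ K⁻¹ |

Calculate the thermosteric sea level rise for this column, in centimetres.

0–190 m: 3.2×10⁻⁴ × 190 × 1 = 0.06080 m
Layer 2: 0.69 × 740 × 2.2×10⁻⁴ = 0.112332 m
0.96 × 420 × 2.2×10⁻⁴ = 0.088704 m
1350–2850 m: 1500 × 1.5×10⁻⁴ × 0.41 = 0.09225 m
Δh = 0.06080 + 0.112332 + 0.088704 + 0.09225 = 0.354086 m

35 cm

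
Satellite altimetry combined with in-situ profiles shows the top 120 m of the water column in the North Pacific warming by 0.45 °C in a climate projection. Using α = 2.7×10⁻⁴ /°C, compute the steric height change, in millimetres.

about 14.6 mm

Δh = αΔT·H = 2.7×10⁻⁴ × 0.45 × 120 = 0.01458 m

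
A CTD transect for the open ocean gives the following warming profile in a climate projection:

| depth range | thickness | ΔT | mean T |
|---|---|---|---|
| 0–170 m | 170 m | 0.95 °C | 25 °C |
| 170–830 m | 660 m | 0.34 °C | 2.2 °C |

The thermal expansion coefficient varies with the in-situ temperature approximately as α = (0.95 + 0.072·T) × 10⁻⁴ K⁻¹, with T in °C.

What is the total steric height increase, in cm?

6.9 cm

Layer 1: α = (0.95 + 0.072×25)×10⁻⁴ = 2.75×10⁻⁴ K⁻¹
Layer 2: α = (0.95 + 0.072×2.2)×10⁻⁴ = 1.1084×10⁻⁴ K⁻¹
Layer 1: 170 × 2.75×10⁻⁴ × 0.95 = 0.0444125 m
Layer 2: 0.34 × 1.1084×10⁻⁴ × 660 = 0.024872496 m
Δh = 0.0444125 + 0.024872496 = 0.069284996 m ≈ 6.9 cm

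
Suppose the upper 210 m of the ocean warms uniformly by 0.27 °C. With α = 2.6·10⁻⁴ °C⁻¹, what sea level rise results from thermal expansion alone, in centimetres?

Δh = 1.47 cm

Δh = αΔT·H = 2.6×10⁻⁴ × 0.27 × 210 = 0.014742 m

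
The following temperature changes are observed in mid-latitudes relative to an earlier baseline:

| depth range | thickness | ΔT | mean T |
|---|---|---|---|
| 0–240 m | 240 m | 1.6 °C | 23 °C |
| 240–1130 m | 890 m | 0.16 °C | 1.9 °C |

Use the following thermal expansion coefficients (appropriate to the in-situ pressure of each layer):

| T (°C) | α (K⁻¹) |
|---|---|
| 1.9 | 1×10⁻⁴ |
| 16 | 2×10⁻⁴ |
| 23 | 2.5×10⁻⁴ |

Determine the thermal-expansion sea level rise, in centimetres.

Δh = 11 cm

Layer 1 at 23 °C → α = 2.5×10⁻⁴ K⁻¹
Layer 2 at 1.9 °C → α = 1×10⁻⁴ K⁻¹
1.6 × 2.5×10⁻⁴ × 240 = 0.09600 m
Layer 2: 1×10⁻⁴ × 0.16 × 890 = 0.01424 m
Δh = 0.09600 + 0.01424 = 0.11024 m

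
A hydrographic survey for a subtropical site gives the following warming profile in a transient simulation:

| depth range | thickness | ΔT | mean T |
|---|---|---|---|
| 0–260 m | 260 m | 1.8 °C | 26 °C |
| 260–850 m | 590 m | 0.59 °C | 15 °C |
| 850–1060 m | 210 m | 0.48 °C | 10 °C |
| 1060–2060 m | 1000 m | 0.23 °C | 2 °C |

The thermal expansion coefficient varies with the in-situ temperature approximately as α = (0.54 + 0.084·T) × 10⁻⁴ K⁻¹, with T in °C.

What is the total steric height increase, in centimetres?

Δh = 22 cm

Layer 1: α = (0.54 + 0.084×26)×10⁻⁴ = 2.724×10⁻⁴ K⁻¹
Layer 2: α = (0.54 + 0.084×15)×10⁻⁴ = 1.8×10⁻⁴ K⁻¹
Layer 3: α = (0.54 + 0.084×10)×10⁻⁴ = 1.38×10⁻⁴ K⁻¹
Layer 4: α = (0.54 + 0.084×2)×10⁻⁴ = 0.708×10⁻⁴ K⁻¹
0–260 m: 260 × 2.724×10⁻⁴ × 1.8 = 0.1274832 m
260–850 m: 590 × 0.59 × 1.8×10⁻⁴ = 0.062658 m
0.48 × 210 × 1.38×10⁻⁴ = 0.0139104 m
Layer 4: 0.708×10⁻⁴ × 1000 × 0.23 = 0.016284 m
Δh = 0.1274832 + 0.062658 + 0.0139104 + 0.016284 = 0.2203356 m ≈ 22 cm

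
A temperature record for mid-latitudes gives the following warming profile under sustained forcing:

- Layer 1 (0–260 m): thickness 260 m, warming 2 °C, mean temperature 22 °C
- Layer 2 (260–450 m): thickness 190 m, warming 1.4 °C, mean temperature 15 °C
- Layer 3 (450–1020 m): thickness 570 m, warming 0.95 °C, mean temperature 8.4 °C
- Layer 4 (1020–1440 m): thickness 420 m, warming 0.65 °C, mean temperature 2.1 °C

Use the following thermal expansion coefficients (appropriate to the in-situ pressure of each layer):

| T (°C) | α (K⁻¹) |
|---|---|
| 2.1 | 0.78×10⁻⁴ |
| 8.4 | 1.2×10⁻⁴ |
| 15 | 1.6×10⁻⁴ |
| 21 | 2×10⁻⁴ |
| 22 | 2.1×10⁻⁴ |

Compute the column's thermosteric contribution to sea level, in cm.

Δh ≈ 24 cm

Layer 1 at 22 °C → α = 2.1×10⁻⁴ K⁻¹
Layer 2 at 15 °C → α = 1.6×10⁻⁴ K⁻¹
Layer 3 at 8.4 °C → α = 1.2×10⁻⁴ K⁻¹
Layer 4 at 2.1 °C → α = 0.78×10⁻⁴ K⁻¹
0–260 m: 2 × 260 × 2.1×10⁻⁴ = 0.10920 m
Layer 2: 1.6×10⁻⁴ × 1.4 × 190 = 0.04256 m
Layer 3: 570 × 1.2×10⁻⁴ × 0.95 = 0.06498 m
1020–1440 m: 0.78×10⁻⁴ × 0.65 × 420 = 0.021294 m
Δh = 0.10920 + 0.04256 + 0.06498 + 0.021294 = 0.238034 m ≈ 24 cm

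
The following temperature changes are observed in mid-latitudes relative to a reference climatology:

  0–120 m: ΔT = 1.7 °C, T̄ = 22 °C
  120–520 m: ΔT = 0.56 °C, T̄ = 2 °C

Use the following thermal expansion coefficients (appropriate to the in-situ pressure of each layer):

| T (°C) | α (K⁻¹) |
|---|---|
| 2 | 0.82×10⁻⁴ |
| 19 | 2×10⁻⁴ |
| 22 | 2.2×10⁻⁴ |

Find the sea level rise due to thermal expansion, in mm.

about 63.2 mm

Layer 1 at 22 °C → α = 2.2×10⁻⁴ K⁻¹
Layer 2 at 2 °C → α = 0.82×10⁻⁴ K⁻¹
2.2×10⁻⁴ × 1.7 × 120 = 0.04488 m
120–520 m: 400 × 0.56 × 0.82×10⁻⁴ = 0.018368 m
Δh = 0.04488 + 0.018368 = 0.063248 m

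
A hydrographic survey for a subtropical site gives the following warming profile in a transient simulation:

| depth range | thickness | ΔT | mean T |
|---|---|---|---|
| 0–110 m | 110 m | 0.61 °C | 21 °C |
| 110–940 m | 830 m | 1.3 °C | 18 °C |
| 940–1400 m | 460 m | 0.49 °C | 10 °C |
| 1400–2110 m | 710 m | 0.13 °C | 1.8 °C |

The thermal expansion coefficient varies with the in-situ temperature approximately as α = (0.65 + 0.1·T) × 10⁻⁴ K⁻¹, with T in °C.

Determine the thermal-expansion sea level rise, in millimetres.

Δh = 328 mm

Layer 1: α = (0.65 + 0.1×21)×10⁻⁴ = 2.75×10⁻⁴ K⁻¹
Layer 2: α = (0.65 + 0.1×18)×10⁻⁴ = 2.45×10⁻⁴ K⁻¹
Layer 3: α = (0.65 + 0.1×10)×10⁻⁴ = 1.65×10⁻⁴ K⁻¹
Layer 4: α = (0.65 + 0.1×1.8)×10⁻⁴ = 0.83×10⁻⁴ K⁻¹
0–110 m: 0.61 × 110 × 2.75×10⁻⁴ = 0.0184525 m
830 × 2.45×10⁻⁴ × 1.3 = 0.264355 m
940–1400 m: 0.49 × 460 × 1.65×10⁻⁴ = 0.037191 m
Layer 4: 710 × 0.13 × 0.83×10⁻⁴ = 0.0076609 m
Δh = 0.0184525 + 0.264355 + 0.037191 + 0.0076609 = 0.3276594 m ≈ 328 mm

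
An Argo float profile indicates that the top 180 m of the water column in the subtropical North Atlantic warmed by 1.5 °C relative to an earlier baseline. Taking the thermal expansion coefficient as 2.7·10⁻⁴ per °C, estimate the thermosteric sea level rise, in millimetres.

Δh = 72.9 mm

Δh = αΔT·H = 2.7×10⁻⁴ × 1.5 × 180 = 0.07290 m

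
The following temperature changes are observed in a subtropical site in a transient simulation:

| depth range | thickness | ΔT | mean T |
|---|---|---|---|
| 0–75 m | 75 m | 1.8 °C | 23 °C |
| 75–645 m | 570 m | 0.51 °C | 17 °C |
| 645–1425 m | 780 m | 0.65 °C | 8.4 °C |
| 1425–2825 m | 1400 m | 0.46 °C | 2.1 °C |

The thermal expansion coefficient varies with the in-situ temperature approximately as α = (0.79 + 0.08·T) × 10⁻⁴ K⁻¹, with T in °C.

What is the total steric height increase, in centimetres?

about 23 cm

Layer 1: α = (0.79 + 0.08×23)×10⁻⁴ = 2.63×10⁻⁴ K⁻¹
Layer 2: α = (0.79 + 0.08×17)×10⁻⁴ = 2.15×10⁻⁴ K⁻¹
Layer 3: α = (0.79 + 0.08×8.4)×10⁻⁴ = 1.462×10⁻⁴ K⁻¹
Layer 4: α = (0.79 + 0.08×2.1)×10⁻⁴ = 0.958×10⁻⁴ K⁻¹
0–75 m: 75 × 2.63×10⁻⁴ × 1.8 = 0.035505 m
570 × 0.51 × 2.15×10⁻⁴ = 0.0625005 m
0.65 × 1.462×10⁻⁴ × 780 = 0.0741234 m
Layer 4: 0.46 × 1400 × 0.958×10⁻⁴ = 0.0616952 m
Δh = 0.035505 + 0.0625005 + 0.0741234 + 0.0616952 = 0.2338241 m ≈ 23 cm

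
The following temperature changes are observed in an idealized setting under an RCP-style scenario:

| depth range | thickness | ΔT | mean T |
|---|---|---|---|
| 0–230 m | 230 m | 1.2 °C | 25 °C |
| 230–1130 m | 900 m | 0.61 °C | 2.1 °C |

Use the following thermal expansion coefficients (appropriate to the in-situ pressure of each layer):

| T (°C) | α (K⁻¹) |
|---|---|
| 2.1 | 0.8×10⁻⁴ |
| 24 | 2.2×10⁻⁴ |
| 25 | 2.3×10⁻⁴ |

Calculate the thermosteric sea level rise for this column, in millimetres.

Layer 1 at 25 °C → α = 2.3×10⁻⁴ K⁻¹
Layer 2 at 2.1 °C → α = 0.8×10⁻⁴ K⁻¹
Layer 1: 2.3×10⁻⁴ × 230 × 1.2 = 0.06348 m
0.61 × 900 × 0.8×10⁻⁴ = 0.04392 m
Δh = 0.06348 + 0.04392 = 0.10740 m ≈ 110 mm

about 110 mm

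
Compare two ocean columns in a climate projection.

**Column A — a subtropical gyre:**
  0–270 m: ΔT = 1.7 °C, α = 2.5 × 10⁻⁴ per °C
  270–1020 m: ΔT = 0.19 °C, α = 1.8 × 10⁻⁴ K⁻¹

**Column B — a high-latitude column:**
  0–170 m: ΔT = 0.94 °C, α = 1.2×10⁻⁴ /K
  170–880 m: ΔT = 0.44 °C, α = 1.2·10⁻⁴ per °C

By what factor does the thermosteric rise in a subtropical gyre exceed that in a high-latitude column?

A 270 × 2.5×10⁻⁴ × 1.7 = 0.11475 m
A 750 × 0.19 × 1.8×10⁻⁴ = 0.02565 m
A total: 0.14040 m
B 170 × 1.2×10⁻⁴ × 0.94 = 0.019176 m
B 170–880 m: 1.2×10⁻⁴ × 710 × 0.44 = 0.037488 m
B total: 0.056664 m
Ratio: 0.14040 / 0.056664 ≈ 2.478

a factor of 2.5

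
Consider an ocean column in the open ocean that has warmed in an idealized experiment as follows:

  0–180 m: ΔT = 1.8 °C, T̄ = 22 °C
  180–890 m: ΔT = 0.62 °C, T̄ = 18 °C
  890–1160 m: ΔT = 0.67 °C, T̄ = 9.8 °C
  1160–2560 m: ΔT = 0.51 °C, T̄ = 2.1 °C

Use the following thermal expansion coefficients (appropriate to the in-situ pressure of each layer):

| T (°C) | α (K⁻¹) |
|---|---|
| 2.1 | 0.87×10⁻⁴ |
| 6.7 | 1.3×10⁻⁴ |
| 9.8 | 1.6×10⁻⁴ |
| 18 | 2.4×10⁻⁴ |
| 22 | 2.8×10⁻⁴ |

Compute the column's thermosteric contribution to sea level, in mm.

Layer 1 at 22 °C → α = 2.8×10⁻⁴ K⁻¹
Layer 2 at 18 °C → α = 2.4×10⁻⁴ K⁻¹
Layer 3 at 9.8 °C → α = 1.6×10⁻⁴ K⁻¹
Layer 4 at 2.1 °C → α = 0.87×10⁻⁴ K⁻¹
0–180 m: 1.8 × 180 × 2.8×10⁻⁴ = 0.09072 m
0.62 × 710 × 2.4×10⁻⁴ = 0.105648 m
0.67 × 270 × 1.6×10⁻⁴ = 0.028944 m
Layer 4: 1400 × 0.51 × 0.87×10⁻⁴ = 0.062118 m
Δh = 0.09072 + 0.105648 + 0.028944 + 0.062118 = 0.28743 m ≈ 290 mm

290 mm of thermosteric rise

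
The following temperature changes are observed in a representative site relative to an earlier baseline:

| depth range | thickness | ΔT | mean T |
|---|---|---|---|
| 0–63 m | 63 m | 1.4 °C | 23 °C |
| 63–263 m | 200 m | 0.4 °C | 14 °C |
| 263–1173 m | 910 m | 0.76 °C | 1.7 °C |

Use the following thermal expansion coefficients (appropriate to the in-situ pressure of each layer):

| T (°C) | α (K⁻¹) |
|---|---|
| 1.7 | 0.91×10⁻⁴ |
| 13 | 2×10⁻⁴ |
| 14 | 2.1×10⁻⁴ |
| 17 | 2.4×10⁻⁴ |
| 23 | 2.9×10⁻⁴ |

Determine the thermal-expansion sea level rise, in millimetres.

105 mm of thermosteric rise

Layer 1 at 23 °C → α = 2.9×10⁻⁴ K⁻¹
Layer 2 at 14 °C → α = 2.1×10⁻⁴ K⁻¹
Layer 3 at 1.7 °C → α = 0.91×10⁻⁴ K⁻¹
0–63 m: 2.9×10⁻⁴ × 1.4 × 63 = 0.025578 m
2.1×10⁻⁴ × 200 × 0.4 = 0.01680 m
Layer 3: 0.91×10⁻⁴ × 910 × 0.76 = 0.0629356 m
Δh = 0.025578 + 0.01680 + 0.0629356 = 0.1053136 m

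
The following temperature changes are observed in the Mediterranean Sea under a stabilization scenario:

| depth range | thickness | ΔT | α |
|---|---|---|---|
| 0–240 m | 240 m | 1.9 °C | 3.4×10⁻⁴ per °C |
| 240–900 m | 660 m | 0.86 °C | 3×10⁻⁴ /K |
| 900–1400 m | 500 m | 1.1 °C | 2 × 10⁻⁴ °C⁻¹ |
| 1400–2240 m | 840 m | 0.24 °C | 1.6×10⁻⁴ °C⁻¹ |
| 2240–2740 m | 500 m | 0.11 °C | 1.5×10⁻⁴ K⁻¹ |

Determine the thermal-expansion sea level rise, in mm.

480 mm of thermosteric rise

1.9 × 3.4×10⁻⁴ × 240 = 0.15504 m
0.86 × 3×10⁻⁴ × 660 = 0.17028 m
Layer 3: 1.1 × 2×10⁻⁴ × 500 = 0.11000 m
840 × 1.6×10⁻⁴ × 0.24 = 0.032256 m
1.5×10⁻⁴ × 500 × 0.11 = 0.00825 m
Δh = 0.15504 + 0.17028 + 0.11000 + 0.032256 + 0.00825 = 0.475826 m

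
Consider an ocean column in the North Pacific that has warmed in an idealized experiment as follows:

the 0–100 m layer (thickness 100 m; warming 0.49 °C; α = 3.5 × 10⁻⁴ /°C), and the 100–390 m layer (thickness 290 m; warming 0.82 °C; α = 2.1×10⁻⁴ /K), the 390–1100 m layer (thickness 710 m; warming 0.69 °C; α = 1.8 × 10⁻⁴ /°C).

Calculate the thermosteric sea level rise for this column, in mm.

Layer 1: 100 × 3.5×10⁻⁴ × 0.49 = 0.01715 m
100–390 m: 2.1×10⁻⁴ × 0.82 × 290 = 0.049938 m
0.69 × 710 × 1.8×10⁻⁴ = 0.088182 m
Δh = 0.01715 + 0.049938 + 0.088182 = 0.15527 m ≈ 160 mm

160 mm of thermosteric rise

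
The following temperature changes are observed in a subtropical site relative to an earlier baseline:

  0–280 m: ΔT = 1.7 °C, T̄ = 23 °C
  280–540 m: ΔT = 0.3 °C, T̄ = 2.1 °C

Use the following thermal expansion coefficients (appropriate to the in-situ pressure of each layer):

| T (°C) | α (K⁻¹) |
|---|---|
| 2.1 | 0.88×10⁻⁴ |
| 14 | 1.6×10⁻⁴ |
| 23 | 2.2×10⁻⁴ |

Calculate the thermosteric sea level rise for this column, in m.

Layer 1 at 23 °C → α = 2.2×10⁻⁴ K⁻¹
Layer 2 at 2.1 °C → α = 0.88×10⁻⁴ K⁻¹
280 × 1.7 × 2.2×10⁻⁴ = 0.10472 m
280–540 m: 0.3 × 0.88×10⁻⁴ × 260 = 0.006864 m
Δh = 0.10472 + 0.006864 = 0.111584 m

0.112 m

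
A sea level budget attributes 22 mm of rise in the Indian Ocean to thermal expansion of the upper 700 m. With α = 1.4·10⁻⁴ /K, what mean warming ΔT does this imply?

ΔT = Δh/(αH) = 0.022 / (1.4×10⁻⁴ × 700) ≈ 0.2245 °C

about 0.22 °C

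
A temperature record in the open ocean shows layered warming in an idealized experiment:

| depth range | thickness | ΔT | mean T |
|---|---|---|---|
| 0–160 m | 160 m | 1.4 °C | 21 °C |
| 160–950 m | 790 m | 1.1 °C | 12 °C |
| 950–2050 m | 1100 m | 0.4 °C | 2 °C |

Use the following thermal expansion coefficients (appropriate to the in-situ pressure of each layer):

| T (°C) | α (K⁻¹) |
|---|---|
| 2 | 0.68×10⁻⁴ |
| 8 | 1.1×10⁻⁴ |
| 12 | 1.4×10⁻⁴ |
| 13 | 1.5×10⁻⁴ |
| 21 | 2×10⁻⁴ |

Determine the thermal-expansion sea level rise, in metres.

Layer 1 at 21 °C → α = 2×10⁻⁴ K⁻¹
Layer 2 at 12 °C → α = 1.4×10⁻⁴ K⁻¹
Layer 3 at 2 °C → α = 0.68×10⁻⁴ K⁻¹
0–160 m: 1.4 × 160 × 2×10⁻⁴ = 0.04480 m
160–950 m: 1.1 × 1.4×10⁻⁴ × 790 = 0.12166 m
0.4 × 1100 × 0.68×10⁻⁴ = 0.02992 m
Δh = 0.04480 + 0.12166 + 0.02992 = 0.19638 m

0.20 m of thermosteric rise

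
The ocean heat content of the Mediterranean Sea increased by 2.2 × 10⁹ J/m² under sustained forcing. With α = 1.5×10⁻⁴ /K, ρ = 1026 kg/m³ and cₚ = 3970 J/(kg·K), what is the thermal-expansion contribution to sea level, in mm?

Δh = 81 mm

Δh = αQ/(ρcₚ) = 1.5×10⁻⁴ × 2.2×10⁹ / (1026 × 3970) ≈ 0.081017 m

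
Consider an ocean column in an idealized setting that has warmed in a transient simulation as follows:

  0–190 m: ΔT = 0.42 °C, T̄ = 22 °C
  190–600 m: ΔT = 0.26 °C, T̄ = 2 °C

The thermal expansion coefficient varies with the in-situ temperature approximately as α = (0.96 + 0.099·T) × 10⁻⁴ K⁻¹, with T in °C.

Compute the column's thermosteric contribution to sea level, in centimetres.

Δh ≈ 3.74 cm

Layer 1: α = (0.96 + 0.099×22)×10⁻⁴ = 3.138×10⁻⁴ K⁻¹
Layer 2: α = (0.96 + 0.099×2)×10⁻⁴ = 1.158×10⁻⁴ K⁻¹
Layer 1: 0.42 × 190 × 3.138×10⁻⁴ = 0.02504124 m
190–600 m: 410 × 1.158×10⁻⁴ × 0.26 = 0.01234428 m
Δh = 0.02504124 + 0.01234428 = 0.03738552 m ≈ 3.74 cm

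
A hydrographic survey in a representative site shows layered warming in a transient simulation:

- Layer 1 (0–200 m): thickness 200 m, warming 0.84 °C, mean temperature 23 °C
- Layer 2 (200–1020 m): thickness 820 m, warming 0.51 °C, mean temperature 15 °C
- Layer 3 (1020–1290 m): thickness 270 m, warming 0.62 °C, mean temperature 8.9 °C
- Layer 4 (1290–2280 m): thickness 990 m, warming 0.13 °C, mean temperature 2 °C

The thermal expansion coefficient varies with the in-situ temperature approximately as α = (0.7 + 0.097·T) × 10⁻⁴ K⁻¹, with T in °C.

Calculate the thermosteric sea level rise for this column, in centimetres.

Layer 1: α = (0.7 + 0.097×23)×10⁻⁴ = 2.931×10⁻⁴ K⁻¹
Layer 2: α = (0.7 + 0.097×15)×10⁻⁴ = 2.155×10⁻⁴ K⁻¹
Layer 3: α = (0.7 + 0.097×8.9)×10⁻⁴ = 1.5633×10⁻⁴ K⁻¹
Layer 4: α = (0.7 + 0.097×2)×10⁻⁴ = 0.894×10⁻⁴ K⁻¹
Layer 1: 2.931×10⁻⁴ × 200 × 0.84 = 0.0492408 m
2.155×10⁻⁴ × 820 × 0.51 = 0.0901221 m
0.62 × 270 × 1.5633×10⁻⁴ = 0.026169642 m
Layer 4: 0.13 × 990 × 0.894×10⁻⁴ = 0.01150578 m
Δh = 0.0492408 + 0.0901221 + 0.026169642 + 0.01150578 = 0.177038322 m

18 cm of thermosteric rise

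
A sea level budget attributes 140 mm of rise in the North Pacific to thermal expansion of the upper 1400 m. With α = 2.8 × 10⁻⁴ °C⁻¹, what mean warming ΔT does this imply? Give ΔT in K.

ΔT ≈ 0.36 K

ΔT = Δh/(αH) = 0.14 / (2.8×10⁻⁴ × 1400) ≈ 0.3571 K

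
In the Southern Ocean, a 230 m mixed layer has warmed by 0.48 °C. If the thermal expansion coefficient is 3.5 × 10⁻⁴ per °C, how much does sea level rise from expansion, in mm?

about 38.6 mm

Δh = αΔT·H = 3.5×10⁻⁴ × 0.48 × 230 = 0.03864 m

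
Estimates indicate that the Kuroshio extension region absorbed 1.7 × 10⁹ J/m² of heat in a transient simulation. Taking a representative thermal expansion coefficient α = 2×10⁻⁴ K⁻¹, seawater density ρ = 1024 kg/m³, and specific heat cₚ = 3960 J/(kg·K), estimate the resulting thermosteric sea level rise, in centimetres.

Δh = αQ/(ρcₚ) = 2×10⁻⁴ × 1.7×10⁹ / (1024 × 3960) ≈ 0.083846 m

Δh ≈ 8.38 cm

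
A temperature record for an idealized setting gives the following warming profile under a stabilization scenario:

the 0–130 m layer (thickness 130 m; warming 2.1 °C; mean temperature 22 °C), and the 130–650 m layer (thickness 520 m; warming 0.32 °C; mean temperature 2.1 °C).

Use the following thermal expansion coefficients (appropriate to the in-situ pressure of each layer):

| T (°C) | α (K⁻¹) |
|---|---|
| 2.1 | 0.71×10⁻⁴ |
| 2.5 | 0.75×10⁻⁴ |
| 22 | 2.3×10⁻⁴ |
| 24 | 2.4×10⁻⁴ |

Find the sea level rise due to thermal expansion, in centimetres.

Layer 1 at 22 °C → α = 2.3×10⁻⁴ K⁻¹
Layer 2 at 2.1 °C → α = 0.71×10⁻⁴ K⁻¹
2.3×10⁻⁴ × 130 × 2.1 = 0.06279 m
Layer 2: 0.32 × 0.71×10⁻⁴ × 520 = 0.0118144 m
Δh = 0.06279 + 0.0118144 = 0.0746044 m

7.46 cm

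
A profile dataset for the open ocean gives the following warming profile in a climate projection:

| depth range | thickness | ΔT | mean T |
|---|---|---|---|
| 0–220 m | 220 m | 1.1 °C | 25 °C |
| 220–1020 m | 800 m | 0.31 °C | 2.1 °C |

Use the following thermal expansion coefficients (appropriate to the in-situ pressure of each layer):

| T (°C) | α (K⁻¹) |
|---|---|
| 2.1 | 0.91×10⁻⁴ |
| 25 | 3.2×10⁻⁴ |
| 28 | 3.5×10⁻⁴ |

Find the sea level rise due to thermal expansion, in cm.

about 10.0 cm

Layer 1 at 25 °C → α = 3.2×10⁻⁴ K⁻¹
Layer 2 at 2.1 °C → α = 0.91×10⁻⁴ K⁻¹
0–220 m: 1.1 × 3.2×10⁻⁴ × 220 = 0.07744 m
220–1020 m: 800 × 0.91×10⁻⁴ × 0.31 = 0.022568 m
Δh = 0.07744 + 0.022568 = 0.100008 m ≈ 10.0 cm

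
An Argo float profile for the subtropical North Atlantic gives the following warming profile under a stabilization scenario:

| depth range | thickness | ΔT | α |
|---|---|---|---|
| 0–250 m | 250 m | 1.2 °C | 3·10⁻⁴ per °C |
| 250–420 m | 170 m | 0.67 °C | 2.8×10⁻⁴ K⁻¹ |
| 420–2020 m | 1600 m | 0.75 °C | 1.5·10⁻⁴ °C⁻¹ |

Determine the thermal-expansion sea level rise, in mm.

0–250 m: 250 × 1.2 × 3×10⁻⁴ = 0.09000 m
Layer 2: 170 × 0.67 × 2.8×10⁻⁴ = 0.031892 m
Layer 3: 1600 × 0.75 × 1.5×10⁻⁴ = 0.18000 m
Δh = 0.09000 + 0.031892 + 0.18000 = 0.301892 m

Δh ≈ 300 mm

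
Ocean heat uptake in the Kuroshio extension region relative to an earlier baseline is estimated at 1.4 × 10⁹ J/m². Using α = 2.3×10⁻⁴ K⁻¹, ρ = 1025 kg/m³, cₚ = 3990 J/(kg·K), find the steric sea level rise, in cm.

Δh ≈ 7.9 cm

Δh = αQ/(ρcₚ) = 2.3×10⁻⁴ × 1.4×10⁹ / (1025 × 3990) ≈ 0.078733 m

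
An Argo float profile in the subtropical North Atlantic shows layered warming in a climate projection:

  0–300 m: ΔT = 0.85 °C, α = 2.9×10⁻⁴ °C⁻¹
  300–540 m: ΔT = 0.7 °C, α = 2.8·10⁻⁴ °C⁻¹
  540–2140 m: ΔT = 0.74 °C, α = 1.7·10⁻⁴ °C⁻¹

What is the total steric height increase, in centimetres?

0.85 × 2.9×10⁻⁴ × 300 = 0.07395 m
Layer 2: 2.8×10⁻⁴ × 240 × 0.7 = 0.04704 m
540–2140 m: 1.7×10⁻⁴ × 0.74 × 1600 = 0.20128 m
Δh = 0.07395 + 0.04704 + 0.20128 = 0.32227 m

about 32.2 cm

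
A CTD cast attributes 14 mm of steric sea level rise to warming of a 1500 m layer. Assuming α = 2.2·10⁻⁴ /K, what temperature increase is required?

ΔT = Δh/(αH) = 0.014 / (2.2×10⁻⁴ × 1500) ≈ 0.04242 °C

ΔT ≈ 0.0424 °C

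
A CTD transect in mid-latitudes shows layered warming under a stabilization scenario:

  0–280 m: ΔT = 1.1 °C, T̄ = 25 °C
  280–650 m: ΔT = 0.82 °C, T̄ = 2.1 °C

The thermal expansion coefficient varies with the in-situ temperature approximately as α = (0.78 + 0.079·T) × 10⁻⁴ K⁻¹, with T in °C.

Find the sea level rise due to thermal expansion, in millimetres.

Δh ≈ 114 mm

Layer 1: α = (0.78 + 0.079×25)×10⁻⁴ = 2.755×10⁻⁴ K⁻¹
Layer 2: α = (0.78 + 0.079×2.1)×10⁻⁴ = 0.9459×10⁻⁴ K⁻¹
0–280 m: 280 × 1.1 × 2.755×10⁻⁴ = 0.084854 m
Layer 2: 0.9459×10⁻⁴ × 0.82 × 370 = 0.028698606 m
Δh = 0.084854 + 0.028698606 = 0.113552606 m ≈ 114 mm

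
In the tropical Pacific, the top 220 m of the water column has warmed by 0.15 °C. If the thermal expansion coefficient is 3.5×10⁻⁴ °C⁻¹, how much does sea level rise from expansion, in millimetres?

Δh = αΔT·H = 3.5×10⁻⁴ × 0.15 × 220 = 0.01155 m

about 12 mm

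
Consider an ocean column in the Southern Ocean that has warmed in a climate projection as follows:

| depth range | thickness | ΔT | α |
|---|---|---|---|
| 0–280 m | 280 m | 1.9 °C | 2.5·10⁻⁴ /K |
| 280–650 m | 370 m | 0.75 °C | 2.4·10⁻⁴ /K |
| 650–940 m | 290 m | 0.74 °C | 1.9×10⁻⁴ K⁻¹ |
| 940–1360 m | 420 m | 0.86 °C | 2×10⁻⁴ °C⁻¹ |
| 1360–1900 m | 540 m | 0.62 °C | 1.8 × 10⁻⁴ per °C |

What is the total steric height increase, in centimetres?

0–280 m: 2.5×10⁻⁴ × 1.9 × 280 = 0.13300 m
280–650 m: 0.75 × 2.4×10⁻⁴ × 370 = 0.06660 m
1.9×10⁻⁴ × 0.74 × 290 = 0.040774 m
Layer 4: 420 × 2×10⁻⁴ × 0.86 = 0.07224 m
0.62 × 540 × 1.8×10⁻⁴ = 0.060264 m
Δh = 0.13300 + 0.06660 + 0.040774 + 0.07224 + 0.060264 = 0.372878 m

37.3 cm of thermosteric rise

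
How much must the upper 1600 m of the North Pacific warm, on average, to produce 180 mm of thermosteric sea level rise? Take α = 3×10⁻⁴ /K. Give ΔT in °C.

ΔT ≈ 0.375 °C

ΔT = Δh/(αH) = 0.18 / (3×10⁻⁴ × 1600) = 0.3750 °C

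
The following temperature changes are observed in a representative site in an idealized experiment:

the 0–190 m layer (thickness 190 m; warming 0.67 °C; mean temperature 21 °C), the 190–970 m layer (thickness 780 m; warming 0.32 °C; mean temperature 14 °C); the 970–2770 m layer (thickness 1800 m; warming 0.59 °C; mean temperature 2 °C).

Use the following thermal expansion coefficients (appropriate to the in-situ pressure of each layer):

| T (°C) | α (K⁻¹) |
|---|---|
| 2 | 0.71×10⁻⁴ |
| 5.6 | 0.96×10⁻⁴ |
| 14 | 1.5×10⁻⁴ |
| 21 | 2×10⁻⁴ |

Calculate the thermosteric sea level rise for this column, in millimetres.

about 140 mm

Layer 1 at 21 °C → α = 2×10⁻⁴ K⁻¹
Layer 2 at 14 °C → α = 1.5×10⁻⁴ K⁻¹
Layer 3 at 2 °C → α = 0.71×10⁻⁴ K⁻¹
190 × 0.67 × 2×10⁻⁴ = 0.02546 m
1.5×10⁻⁴ × 780 × 0.32 = 0.03744 m
Layer 3: 0.71×10⁻⁴ × 0.59 × 1800 = 0.075402 m
Δh = 0.02546 + 0.03744 + 0.075402 = 0.138302 m ≈ 140 mm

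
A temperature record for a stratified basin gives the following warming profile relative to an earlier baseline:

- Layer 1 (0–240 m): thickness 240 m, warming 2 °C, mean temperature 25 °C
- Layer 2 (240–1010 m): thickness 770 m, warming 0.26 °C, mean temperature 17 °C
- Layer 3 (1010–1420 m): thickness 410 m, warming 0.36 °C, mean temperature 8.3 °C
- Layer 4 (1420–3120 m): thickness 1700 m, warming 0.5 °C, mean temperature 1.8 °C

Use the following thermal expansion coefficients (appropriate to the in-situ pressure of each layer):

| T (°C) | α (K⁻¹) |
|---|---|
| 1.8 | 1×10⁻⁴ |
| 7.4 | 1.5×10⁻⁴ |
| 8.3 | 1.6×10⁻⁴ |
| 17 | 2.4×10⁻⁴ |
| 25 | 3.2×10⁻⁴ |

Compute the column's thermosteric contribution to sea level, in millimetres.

Layer 1 at 25 °C → α = 3.2×10⁻⁴ K⁻¹
Layer 2 at 17 °C → α = 2.4×10⁻⁴ K⁻¹
Layer 3 at 8.3 °C → α = 1.6×10⁻⁴ K⁻¹
Layer 4 at 1.8 °C → α = 1×10⁻⁴ K⁻¹
0–240 m: 3.2×10⁻⁴ × 2 × 240 = 0.15360 m
Layer 2: 770 × 0.26 × 2.4×10⁻⁴ = 0.048048 m
410 × 0.36 × 1.6×10⁻⁴ = 0.023616 m
Layer 4: 1×10⁻⁴ × 1700 × 0.5 = 0.08500 m
Δh = 0.15360 + 0.048048 + 0.023616 + 0.08500 = 0.310264 m ≈ 310 mm

310 mm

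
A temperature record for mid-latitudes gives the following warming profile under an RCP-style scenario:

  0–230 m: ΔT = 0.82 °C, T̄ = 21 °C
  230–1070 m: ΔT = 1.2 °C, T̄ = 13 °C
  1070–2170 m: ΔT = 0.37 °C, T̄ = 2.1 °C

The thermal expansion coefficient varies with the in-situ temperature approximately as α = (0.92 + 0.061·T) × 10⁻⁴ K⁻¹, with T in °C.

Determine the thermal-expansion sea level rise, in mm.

Layer 1: α = (0.92 + 0.061×21)×10⁻⁴ = 2.201×10⁻⁴ K⁻¹
Layer 2: α = (0.92 + 0.061×13)×10⁻⁴ = 1.713×10⁻⁴ K⁻¹
Layer 3: α = (0.92 + 0.061×2.1)×10⁻⁴ = 1.0481×10⁻⁴ K⁻¹
Layer 1: 0.82 × 230 × 2.201×10⁻⁴ = 0.04151086 m
1.2 × 840 × 1.713×10⁻⁴ = 0.1726704 m
1070–2170 m: 0.37 × 1100 × 1.0481×10⁻⁴ = 0.04265767 m
Δh = 0.04151086 + 0.1726704 + 0.04265767 = 0.25683893 m

Δh ≈ 257 mm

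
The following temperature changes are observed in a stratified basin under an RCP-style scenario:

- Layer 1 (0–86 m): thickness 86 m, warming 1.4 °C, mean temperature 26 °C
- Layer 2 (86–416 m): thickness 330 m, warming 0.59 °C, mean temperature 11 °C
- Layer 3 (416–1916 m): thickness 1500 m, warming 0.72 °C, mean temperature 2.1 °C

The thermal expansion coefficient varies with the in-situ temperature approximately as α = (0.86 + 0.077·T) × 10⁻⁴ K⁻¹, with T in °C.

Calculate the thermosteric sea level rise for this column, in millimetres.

178 mm of thermosteric rise

Layer 1: α = (0.86 + 0.077×26)×10⁻⁴ = 2.862×10⁻⁴ K⁻¹
Layer 2: α = (0.86 + 0.077×11)×10⁻⁴ = 1.707×10⁻⁴ K⁻¹
Layer 3: α = (0.86 + 0.077×2.1)×10⁻⁴ = 1.0217×10⁻⁴ K⁻¹
Layer 1: 86 × 2.862×10⁻⁴ × 1.4 = 0.03445848 m
1.707×10⁻⁴ × 330 × 0.59 = 0.03323529 m
Layer 3: 1.0217×10⁻⁴ × 0.72 × 1500 = 0.1103436 m
Δh = 0.03445848 + 0.03323529 + 0.1103436 = 0.17803737 m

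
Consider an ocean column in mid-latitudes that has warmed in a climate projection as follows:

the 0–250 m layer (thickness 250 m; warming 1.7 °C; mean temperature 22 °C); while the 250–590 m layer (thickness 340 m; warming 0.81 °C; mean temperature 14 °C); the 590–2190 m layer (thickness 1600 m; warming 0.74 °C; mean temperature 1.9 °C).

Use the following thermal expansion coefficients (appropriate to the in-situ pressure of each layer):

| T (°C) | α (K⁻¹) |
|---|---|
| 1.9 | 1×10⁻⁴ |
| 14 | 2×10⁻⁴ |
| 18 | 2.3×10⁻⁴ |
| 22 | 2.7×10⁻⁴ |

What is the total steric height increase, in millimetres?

290 mm

Layer 1 at 22 °C → α = 2.7×10⁻⁴ K⁻¹
Layer 2 at 14 °C → α = 2×10⁻⁴ K⁻¹
Layer 3 at 1.9 °C → α = 1×10⁻⁴ K⁻¹
Layer 1: 2.7×10⁻⁴ × 1.7 × 250 = 0.11475 m
0.81 × 2×10⁻⁴ × 340 = 0.05508 m
1600 × 0.74 × 1×10⁻⁴ = 0.11840 m
Δh = 0.11475 + 0.05508 + 0.11840 = 0.28823 m ≈ 290 mm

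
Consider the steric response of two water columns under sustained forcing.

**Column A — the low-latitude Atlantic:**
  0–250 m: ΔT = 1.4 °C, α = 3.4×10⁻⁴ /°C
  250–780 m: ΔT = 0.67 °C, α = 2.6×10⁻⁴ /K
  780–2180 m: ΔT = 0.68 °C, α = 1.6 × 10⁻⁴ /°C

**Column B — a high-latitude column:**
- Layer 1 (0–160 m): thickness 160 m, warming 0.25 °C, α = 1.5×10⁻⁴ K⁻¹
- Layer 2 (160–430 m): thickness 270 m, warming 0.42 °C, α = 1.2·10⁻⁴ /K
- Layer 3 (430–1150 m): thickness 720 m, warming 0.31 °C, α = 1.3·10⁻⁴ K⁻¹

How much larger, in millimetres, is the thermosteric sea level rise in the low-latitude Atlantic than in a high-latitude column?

A 1.4 × 250 × 3.4×10⁻⁴ = 0.11900 m
A 530 × 0.67 × 2.6×10⁻⁴ = 0.092326 m
A Layer 3: 1400 × 1.6×10⁻⁴ × 0.68 = 0.15232 m
A total: 0.363646 m
B Layer 1: 0.25 × 160 × 1.5×10⁻⁴ = 0.00600 m
B 270 × 0.42 × 1.2×10⁻⁴ = 0.013608 m
B 430–1150 m: 720 × 0.31 × 1.3×10⁻⁴ = 0.029016 m
B total: 0.048624 m
Difference: 0.363646 − 0.048624 = 0.315022 m

315 mm larger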